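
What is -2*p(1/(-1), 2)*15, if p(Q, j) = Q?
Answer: 30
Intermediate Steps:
-2*p(1/(-1), 2)*15 = -2/(-1)*15 = -2*(-1)*15 = 2*15 = 30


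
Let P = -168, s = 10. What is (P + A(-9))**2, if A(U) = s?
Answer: 24964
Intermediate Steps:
A(U) = 10
(P + A(-9))**2 = (-168 + 10)**2 = (-158)**2 = 24964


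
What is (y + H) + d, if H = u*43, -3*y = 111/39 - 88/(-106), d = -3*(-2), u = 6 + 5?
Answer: 987560/2067 ≈ 477.77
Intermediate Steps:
u = 11
d = 6
y = -2533/2067 (y = -(111/39 - 88/(-106))/3 = -(111*(1/39) - 88*(-1/106))/3 = -(37/13 + 44/53)/3 = -⅓*2533/689 = -2533/2067 ≈ -1.2254)
H = 473 (H = 11*43 = 473)
(y + H) + d = (-2533/2067 + 473) + 6 = 975158/2067 + 6 = 987560/2067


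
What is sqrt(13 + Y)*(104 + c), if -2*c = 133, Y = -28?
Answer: 75*I*sqrt(15)/2 ≈ 145.24*I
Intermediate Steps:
c = -133/2 (c = -1/2*133 = -133/2 ≈ -66.500)
sqrt(13 + Y)*(104 + c) = sqrt(13 - 28)*(104 - 133/2) = sqrt(-15)*(75/2) = (I*sqrt(15))*(75/2) = 75*I*sqrt(15)/2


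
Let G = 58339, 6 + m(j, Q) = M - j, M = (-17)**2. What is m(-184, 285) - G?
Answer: -57872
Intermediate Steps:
M = 289
m(j, Q) = 283 - j (m(j, Q) = -6 + (289 - j) = 283 - j)
m(-184, 285) - G = (283 - 1*(-184)) - 1*58339 = (283 + 184) - 58339 = 467 - 58339 = -57872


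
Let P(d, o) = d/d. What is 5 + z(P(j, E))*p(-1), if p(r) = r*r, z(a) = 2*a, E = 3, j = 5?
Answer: 7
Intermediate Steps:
P(d, o) = 1
p(r) = r²
5 + z(P(j, E))*p(-1) = 5 + (2*1)*(-1)² = 5 + 2*1 = 5 + 2 = 7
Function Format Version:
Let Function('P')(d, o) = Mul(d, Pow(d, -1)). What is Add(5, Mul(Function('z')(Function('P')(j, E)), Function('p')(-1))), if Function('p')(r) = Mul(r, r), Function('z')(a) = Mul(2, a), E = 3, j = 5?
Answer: 7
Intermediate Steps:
Function('P')(d, o) = 1
Function('p')(r) = Pow(r, 2)
Add(5, Mul(Function('z')(Function('P')(j, E)), Function('p')(-1))) = Add(5, Mul(Mul(2, 1), Pow(-1, 2))) = Add(5, Mul(2, 1)) = Add(5, 2) = 7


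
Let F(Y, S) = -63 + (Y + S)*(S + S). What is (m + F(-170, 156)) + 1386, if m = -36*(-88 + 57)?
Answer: -1929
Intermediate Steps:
F(Y, S) = -63 + 2*S*(S + Y) (F(Y, S) = -63 + (S + Y)*(2*S) = -63 + 2*S*(S + Y))
m = 1116 (m = -36*(-31) = 1116)
(m + F(-170, 156)) + 1386 = (1116 + (-63 + 2*156² + 2*156*(-170))) + 1386 = (1116 + (-63 + 2*24336 - 53040)) + 1386 = (1116 + (-63 + 48672 - 53040)) + 1386 = (1116 - 4431) + 1386 = -3315 + 1386 = -1929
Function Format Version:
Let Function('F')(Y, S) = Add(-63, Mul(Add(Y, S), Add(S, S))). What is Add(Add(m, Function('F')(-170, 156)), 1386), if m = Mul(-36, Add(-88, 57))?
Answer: -1929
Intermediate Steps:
Function('F')(Y, S) = Add(-63, Mul(2, S, Add(S, Y))) (Function('F')(Y, S) = Add(-63, Mul(Add(S, Y), Mul(2, S))) = Add(-63, Mul(2, S, Add(S, Y))))
m = 1116 (m = Mul(-36, -31) = 1116)
Add(Add(m, Function('F')(-170, 156)), 1386) = Add(Add(1116, Add(-63, Mul(2, Pow(156, 2)), Mul(2, 156, -170))), 1386) = Add(Add(1116, Add(-63, Mul(2, 24336), -53040)), 1386) = Add(Add(1116, Add(-63, 48672, -53040)), 1386) = Add(Add(1116, -4431), 1386) = Add(-3315, 1386) = -1929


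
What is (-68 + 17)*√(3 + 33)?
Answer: -306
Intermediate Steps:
(-68 + 17)*√(3 + 33) = -51*√36 = -51*6 = -306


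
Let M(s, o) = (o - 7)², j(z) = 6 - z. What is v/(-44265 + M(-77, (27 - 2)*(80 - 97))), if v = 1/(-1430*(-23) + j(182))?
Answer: 1/4657132326 ≈ 2.1472e-10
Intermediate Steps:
M(s, o) = (-7 + o)²
v = 1/32714 (v = 1/(-1430*(-23) + (6 - 1*182)) = 1/(32890 + (6 - 182)) = 1/(32890 - 176) = 1/32714 ≈ 3.0568e-5)
v/(-44265 + M(-77, (27 - 2)*(80 - 97))) = 1/(32714*(-44265 + (-7 + (27 - 2)*(80 - 97))²)) = 1/(32714*(-44265 + (-7 + 25*(-17))²)) = 1/(32714*(-44265 + (-7 - 425)²)) = 1/(32714*(-44265 + (-432)²)) = 1/(32714*(-44265 + 186624)) = (1/32714)/142359 = (1/32714)*(1/142359) = 1/4657132326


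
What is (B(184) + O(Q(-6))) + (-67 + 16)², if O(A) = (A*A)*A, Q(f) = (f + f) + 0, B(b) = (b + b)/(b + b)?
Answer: 874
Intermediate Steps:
B(b) = 1 (B(b) = (2*b)/((2*b)) = (2*b)*(1/(2*b)) = 1)
Q(f) = 2*f (Q(f) = 2*f + 0 = 2*f)
O(A) = A³ (O(A) = A²*A = A³)
(B(184) + O(Q(-6))) + (-67 + 16)² = (1 + (2*(-6))³) + (-67 + 16)² = (1 + (-12)³) + (-51)² = (1 - 1728) + 2601 = -1727 + 2601 = 874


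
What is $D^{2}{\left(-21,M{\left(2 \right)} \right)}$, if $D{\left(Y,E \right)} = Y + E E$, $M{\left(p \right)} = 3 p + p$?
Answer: $1849$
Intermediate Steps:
$M{\left(p \right)} = 4 p$
$D{\left(Y,E \right)} = Y + E^{2}$
$D^{2}{\left(-21,M{\left(2 \right)} \right)} = \left(-21 + \left(4 \cdot 2\right)^{2}\right)^{2} = \left(-21 + 8^{2}\right)^{2} = \left(-21 + 64\right)^{2} = 43^{2} = 1849$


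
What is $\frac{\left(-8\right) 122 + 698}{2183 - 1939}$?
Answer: $- \frac{139}{122} \approx -1.1393$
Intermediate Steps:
$\frac{\left(-8\right) 122 + 698}{2183 - 1939} = \frac{-976 + 698}{244} = \left(-278\right) \frac{1}{244} = - \frac{139}{122}$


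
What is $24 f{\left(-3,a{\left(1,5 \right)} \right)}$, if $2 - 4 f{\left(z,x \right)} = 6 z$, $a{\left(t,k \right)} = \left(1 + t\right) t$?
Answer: $120$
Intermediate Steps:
$a{\left(t,k \right)} = t \left(1 + t\right)$
$f{\left(z,x \right)} = \frac{1}{2} - \frac{3 z}{2}$ ($f{\left(z,x \right)} = \frac{1}{2} - \frac{6 z}{4} = \frac{1}{2} - \frac{3 z}{2}$)
$24 f{\left(-3,a{\left(1,5 \right)} \right)} = 24 \left(\frac{1}{2} - - \frac{9}{2}\right) = 24 \left(\frac{1}{2} + \frac{9}{2}\right) = 24 \cdot 5 = 120$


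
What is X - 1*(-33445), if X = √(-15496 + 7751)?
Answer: 33445 + I*√7745 ≈ 33445.0 + 88.006*I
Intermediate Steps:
X = I*√7745 (X = √(-7745) = I*√7745 ≈ 88.006*I)
X - 1*(-33445) = I*√7745 - 1*(-33445) = I*√7745 + 33445 = 33445 + I*√7745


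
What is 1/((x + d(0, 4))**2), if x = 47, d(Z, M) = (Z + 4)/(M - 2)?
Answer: 1/2401 ≈ 0.00041649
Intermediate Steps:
d(Z, M) = (4 + Z)/(-2 + M)
1/((x + d(0, 4))**2) = 1/((47 + (4 + 0)/(-2 + 4))**2) = 1/((47 + 4/2)**2) = 1/((47 + (1/2)*4)**2) = 1/((47 + 2)**2) = 1/(49**2) = 1/2401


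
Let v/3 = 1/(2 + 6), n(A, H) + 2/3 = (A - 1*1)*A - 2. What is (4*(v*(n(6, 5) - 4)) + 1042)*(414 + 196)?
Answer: 656970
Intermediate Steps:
n(A, H) = -8/3 + A*(-1 + A) (n(A, H) = -⅔ + ((A - 1*1)*A - 2) = -⅔ + ((A - 1)*A - 2) = -⅔ + ((-1 + A)*A - 2) = -⅔ + (A*(-1 + A) - 2) = -⅔ + (-2 + A*(-1 + A)) = -8/3 + A*(-1 + A))
v = 3/8 (v = 3/(2 + 6) = 3/8 ≈ 0.37500)
(4*(v*(n(6, 5) - 4)) + 1042)*(414 + 196) = (4*(3*((-8/3 + 6² - 1*6) - 4)/8) + 1042)*(414 + 196) = (4*(3*((-8/3 + 36 - 6) - 4)/8) + 1042)*610 = (4*(3*(82/3 - 4)/8) + 1042)*610 = (4*((3/8)*(70/3)) + 1042)*610 = (4*(35/4) + 1042)*610 = (35 + 1042)*610 = 1077*610 = 656970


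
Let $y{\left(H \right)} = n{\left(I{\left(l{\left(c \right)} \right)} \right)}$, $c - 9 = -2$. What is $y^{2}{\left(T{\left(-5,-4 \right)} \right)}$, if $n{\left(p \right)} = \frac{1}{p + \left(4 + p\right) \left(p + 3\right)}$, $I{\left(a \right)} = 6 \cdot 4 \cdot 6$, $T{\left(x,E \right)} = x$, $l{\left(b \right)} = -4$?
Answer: $\frac{1}{479610000} \approx 2.085 \cdot 10^{-9}$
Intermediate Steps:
$c = 7$ ($c = 9 - 2 = 7$)
$I{\left(a \right)} = 144$ ($I{\left(a \right)} = 24 \cdot 6 = 144$)
$n{\left(p \right)} = \frac{1}{p + \left(3 + p\right) \left(4 + p\right)}$ ($n{\left(p \right)} = \frac{1}{p + \left(4 + p\right) \left(3 + p\right)} = \frac{1}{p + \left(3 + p\right) \left(4 + p\right)}$)
$y{\left(H \right)} = \frac{1}{21900}$ ($y{\left(H \right)} = \frac{1}{12 + 144^{2} + 8 \cdot 144} = \frac{1}{12 + 20736 + 1152} = \frac{1}{21900}$)
$y^{2}{\left(T{\left(-5,-4 \right)} \right)} = \left(\frac{1}{21900}\right)^{2} = \frac{1}{479610000}$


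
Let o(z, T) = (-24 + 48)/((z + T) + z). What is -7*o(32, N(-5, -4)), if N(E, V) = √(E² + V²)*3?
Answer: -10752/3727 + 504*√41/3727 ≈ -2.0190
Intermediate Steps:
N(E, V) = 3*√(E² + V²)
o(z, T) = 24/(T + 2*z) (o(z, T) = 24/((T + z) + z) = 24/(T + 2*z))
-7*o(32, N(-5, -4)) = -168/(3*√((-5)² + (-4)²) + 2*32) = -168/(3*√(25 + 16) + 64) = -168/(3*√41 + 64) = -168/(64 + 3*√41)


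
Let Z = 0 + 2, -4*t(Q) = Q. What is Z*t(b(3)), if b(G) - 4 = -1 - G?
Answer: 0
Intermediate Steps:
b(G) = 3 - G (b(G) = 4 + (-1 - G) = 3 - G)
t(Q) = -Q/4
Z = 2
Z*t(b(3)) = 2*(-(3 - 1*3)/4) = 2*(-(3 - 3)/4) = 2*(-1/4*0) = 2*0 = 0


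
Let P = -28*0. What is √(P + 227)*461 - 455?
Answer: -455 + 461*√227 ≈ 6490.7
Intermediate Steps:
P = 0
√(P + 227)*461 - 455 = √(0 + 227)*461 - 455 = √227*461 - 455 = 461*√227 - 455 = -455 + 461*√227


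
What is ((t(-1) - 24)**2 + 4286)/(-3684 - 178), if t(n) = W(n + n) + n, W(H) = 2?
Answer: -4815/3862 ≈ -1.2468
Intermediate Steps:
t(n) = 2 + n
((t(-1) - 24)**2 + 4286)/(-3684 - 178) = (((2 - 1) - 24)**2 + 4286)/(-3684 - 178) = ((1 - 24)**2 + 4286)/(-3862) = ((-23)**2 + 4286)*(-1/3862) = (529 + 4286)*(-1/3862) = 4815*(-1/3862) = -4815/3862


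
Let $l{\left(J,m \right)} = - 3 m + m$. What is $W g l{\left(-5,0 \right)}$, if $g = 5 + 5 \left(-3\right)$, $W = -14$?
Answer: $0$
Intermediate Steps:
$l{\left(J,m \right)} = - 2 m$
$g = -10$ ($g = 5 - 15 = -10$)
$W g l{\left(-5,0 \right)} = \left(-14\right) \left(-10\right) \left(\left(-2\right) 0\right) = 140 \cdot 0 = 0$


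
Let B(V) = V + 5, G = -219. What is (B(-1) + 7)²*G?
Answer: -26499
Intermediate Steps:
B(V) = 5 + V
(B(-1) + 7)²*G = ((5 - 1) + 7)²*(-219) = (4 + 7)²*(-219) = 11²*(-219) = 121*(-219) = -26499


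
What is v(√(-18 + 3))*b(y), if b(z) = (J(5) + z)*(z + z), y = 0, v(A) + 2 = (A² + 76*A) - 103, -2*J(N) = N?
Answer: 0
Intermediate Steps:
J(N) = -N/2
v(A) = -105 + A² + 76*A (v(A) = -2 + ((A² + 76*A) - 103) = -2 + (-103 + A² + 76*A) = -105 + A² + 76*A)
b(z) = 2*z*(-5/2 + z) (b(z) = (-½*5 + z)*(z + z) = (-5/2 + z)*(2*z) = 2*z*(-5/2 + z))
v(√(-18 + 3))*b(y) = (-105 + (√(-18 + 3))² + 76*√(-18 + 3))*(0*(-5 + 2*0)) = (-105 + (√(-15))² + 76*√(-15))*(0*(-5 + 0)) = (-105 + (I*√15)² + 76*(I*√15))*(0*(-5)) = (-105 - 15 + 76*I*√15)*0 = (-120 + 76*I*√15)*0 = 0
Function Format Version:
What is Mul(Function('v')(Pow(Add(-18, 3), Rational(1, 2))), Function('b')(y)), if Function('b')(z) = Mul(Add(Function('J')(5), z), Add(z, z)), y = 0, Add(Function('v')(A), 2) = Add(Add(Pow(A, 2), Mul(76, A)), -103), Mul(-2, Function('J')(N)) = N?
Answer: 0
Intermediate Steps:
Function('J')(N) = Mul(Rational(-1, 2), N)
Function('v')(A) = Add(-105, Pow(A, 2), Mul(76, A)) (Function('v')(A) = Add(-2, Add(Add(Pow(A, 2), Mul(76, A)), -103)) = Add(-2, Add(-103, Pow(A, 2), Mul(76, A))) = Add(-105, Pow(A, 2), Mul(76, A)))
Function('b')(z) = Mul(2, z, Add(Rational(-5, 2), z)) (Function('b')(z) = Mul(Add(Mul(Rational(-1, 2), 5), z), Add(z, z)) = Mul(Add(Rational(-5, 2), z), Mul(2, z)) = Mul(2, z, Add(Rational(-5, 2), z)))
Mul(Function('v')(Pow(Add(-18, 3), Rational(1, 2))), Function('b')(y)) = Mul(Add(-105, Pow(Pow(Add(-18, 3), Rational(1, 2)), 2), Mul(76, Pow(Add(-18, 3), Rational(1, 2)))), Mul(0, Add(-5, Mul(2, 0)))) = Mul(Add(-105, Pow(Pow(-15, Rational(1, 2)), 2), Mul(76, Pow(-15, Rational(1, 2)))), Mul(0, Add(-5, 0))) = Mul(Add(-105, Pow(Mul(I, Pow(15, Rational(1, 2))), 2), Mul(76, Mul(I, Pow(15, Rational(1, 2))))), Mul(0, -5)) = Mul(Add(-105, -15, Mul(76, I, Pow(15, Rational(1, 2)))), 0) = Mul(Add(-120, Mul(76, I, Pow(15, Rational(1, 2)))), 0) = 0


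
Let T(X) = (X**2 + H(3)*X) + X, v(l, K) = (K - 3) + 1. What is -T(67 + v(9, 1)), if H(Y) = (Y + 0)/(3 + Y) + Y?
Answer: -4653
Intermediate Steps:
H(Y) = Y + Y/(3 + Y) (H(Y) = Y/(3 + Y) + Y = Y + Y/(3 + Y))
v(l, K) = -2 + K (v(l, K) = (-3 + K) + 1 = -2 + K)
T(X) = X**2 + 9*X/2 (T(X) = (X**2 + (3*(4 + 3)/(3 + 3))*X) + X = (X**2 + (3*7/6)*X) + X = (X**2 + (3*(1/6)*7)*X) + X = (X**2 + 7*X/2) + X = X**2 + 9*X/2)
-T(67 + v(9, 1)) = -(67 + (-2 + 1))*(9 + 2*(67 + (-2 + 1)))/2 = -(67 - 1)*(9 + 2*(67 - 1))/2 = -66*(9 + 2*66)/2 = -66*(9 + 132)/2 = -66*141/2 = -1*4653 = -4653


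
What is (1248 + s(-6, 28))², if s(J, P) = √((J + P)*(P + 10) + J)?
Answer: (1248 + √830)² ≈ 1.6302e+6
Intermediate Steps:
s(J, P) = √(J + (10 + P)*(J + P)) (s(J, P) = √((J + P)*(10 + P) + J) = √((10 + P)*(J + P) + J) = √(J + (10 + P)*(J + P)))
(1248 + s(-6, 28))² = (1248 + √(28² + 10*28 + 11*(-6) - 6*28))² = (1248 + √(784 + 280 - 66 - 168))² = (1248 + √830)²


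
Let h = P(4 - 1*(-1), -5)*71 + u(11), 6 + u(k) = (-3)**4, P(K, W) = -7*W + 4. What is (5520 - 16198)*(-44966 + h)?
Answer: 449778716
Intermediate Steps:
P(K, W) = 4 - 7*W
u(k) = 75 (u(k) = -6 + (-3)**4 = -6 + 81 = 75)
h = 2844 (h = (4 - 7*(-5))*71 + 75 = (4 + 35)*71 + 75 = 39*71 + 75 = 2769 + 75 = 2844)
(5520 - 16198)*(-44966 + h) = (5520 - 16198)*(-44966 + 2844) = -10678*(-42122) = 449778716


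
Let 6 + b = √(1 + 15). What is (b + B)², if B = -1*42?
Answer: 1936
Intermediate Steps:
B = -42
b = -2 (b = -6 + √(1 + 15) = -6 + √16 = -6 + 4 = -2)
(b + B)² = (-2 - 42)² = (-44)² = 1936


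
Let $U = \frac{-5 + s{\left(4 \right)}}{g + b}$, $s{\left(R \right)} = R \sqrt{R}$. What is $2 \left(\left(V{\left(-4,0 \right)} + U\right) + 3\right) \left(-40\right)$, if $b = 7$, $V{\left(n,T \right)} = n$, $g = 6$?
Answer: $\frac{800}{13} \approx 61.538$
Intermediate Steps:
$s{\left(R \right)} = R^{\frac{3}{2}}$
$U = \frac{3}{13}$ ($U = \frac{-5 + 4^{\frac{3}{2}}}{6 + 7} = \frac{-5 + 8}{13} = 3 \cdot \frac{1}{13} = \frac{3}{13} \approx 0.23077$)
$2 \left(\left(V{\left(-4,0 \right)} + U\right) + 3\right) \left(-40\right) = 2 \left(\left(-4 + \frac{3}{13}\right) + 3\right) \left(-40\right) = 2 \left(- \frac{49}{13} + 3\right) \left(-40\right) = 2 \left(- \frac{10}{13}\right) \left(-40\right) = \left(- \frac{20}{13}\right) \left(-40\right) = \frac{800}{13}$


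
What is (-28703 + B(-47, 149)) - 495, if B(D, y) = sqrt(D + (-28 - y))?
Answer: -29198 + 4*I*sqrt(14) ≈ -29198.0 + 14.967*I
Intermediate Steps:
B(D, y) = sqrt(-28 + D - y)
(-28703 + B(-47, 149)) - 495 = (-28703 + sqrt(-28 - 47 - 1*149)) - 495 = (-28703 + sqrt(-28 - 47 - 149)) - 495 = (-28703 + sqrt(-224)) - 495 = (-28703 + 4*I*sqrt(14)) - 495 = -29198 + 4*I*sqrt(14)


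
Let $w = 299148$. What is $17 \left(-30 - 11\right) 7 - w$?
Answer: $-304027$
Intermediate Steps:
$17 \left(-30 - 11\right) 7 - w = 17 \left(-30 - 11\right) 7 - 299148 = 17 \left(-41\right) 7 - 299148 = \left(-697\right) 7 - 299148 = -4879 - 299148 = -304027$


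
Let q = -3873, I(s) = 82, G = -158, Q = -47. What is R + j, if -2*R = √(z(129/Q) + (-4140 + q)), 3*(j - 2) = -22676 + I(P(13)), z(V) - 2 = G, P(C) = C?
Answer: -22588/3 - I*√8169/2 ≈ -7529.3 - 45.191*I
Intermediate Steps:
z(V) = -156 (z(V) = 2 - 158 = -156)
j = -22588/3 (j = 2 + (-22676 + 82)/3 = 2 + (⅓)*(-22594) = 2 - 22594/3 = -22588/3 ≈ -7529.3)
R = -I*√8169/2 (R = -√(-156 + (-4140 - 3873))/2 = -√(-156 - 8013)/2 = -I*√8169/2 ≈ -45.191*I)
R + j = -I*√8169/2 - 22588/3 = -22588/3 - I*√8169/2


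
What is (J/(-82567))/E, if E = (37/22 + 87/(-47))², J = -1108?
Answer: 1184624848/2528614375 ≈ 0.46849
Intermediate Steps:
E = 30625/1069156 (E = (37*(1/22) + 87*(-1/47))² = (37/22 - 87/47)² = (-175/1034)² = 30625/1069156 ≈ 0.028644)
(J/(-82567))/E = (-1108/(-82567))/(30625/1069156) = -1108*(-1/82567)*(1069156/30625) = (1108/82567)*(1069156/30625) = 1184624848/2528614375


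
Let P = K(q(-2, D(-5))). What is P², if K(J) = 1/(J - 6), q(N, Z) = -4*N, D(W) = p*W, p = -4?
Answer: ¼ ≈ 0.25000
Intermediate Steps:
D(W) = -4*W
K(J) = 1/(-6 + J)
P = ½ (P = 1/(-6 - 4*(-2)) = 1/(-6 + 8) = 1/2 = ½ ≈ 0.50000)
P² = (½)² = ¼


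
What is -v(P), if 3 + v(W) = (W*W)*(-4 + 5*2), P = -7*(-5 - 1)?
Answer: -10581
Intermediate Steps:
P = 42 (P = -7*(-6) = 42)
v(W) = -3 + 6*W² (v(W) = -3 + (W*W)*(-4 + 5*2) = -3 + W²*(-4 + 10) = -3 + W²*6 = -3 + 6*W²)
-v(P) = -(-3 + 6*42²) = -(-3 + 6*1764) = -(-3 + 10584) = -1*10581 = -10581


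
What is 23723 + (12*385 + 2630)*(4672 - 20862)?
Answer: -117353777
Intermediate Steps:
23723 + (12*385 + 2630)*(4672 - 20862) = 23723 + (4620 + 2630)*(-16190) = 23723 + 7250*(-16190) = 23723 - 117377500 = -117353777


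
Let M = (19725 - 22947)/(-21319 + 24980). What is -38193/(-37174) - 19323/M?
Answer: 73051880288/3327073 ≈ 21957.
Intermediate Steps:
M = -3222/3661 ≈ -0.88009
-38193/(-37174) - 19323/M = -38193/(-37174) - 19323/(-3222/3661) = -38193*(-1/37174) - 19323*(-3661/3222) = 38193/37174 + 7860167/358 = 73051880288/3327073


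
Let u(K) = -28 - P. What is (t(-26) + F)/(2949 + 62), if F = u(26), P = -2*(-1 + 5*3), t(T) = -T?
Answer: 26/3011 ≈ 0.0086350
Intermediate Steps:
P = -28 (P = -2*(-1 + 15) = -2*14 = -28)
u(K) = 0 (u(K) = -28 - 1*(-28) = -28 + 28 = 0)
F = 0
(t(-26) + F)/(2949 + 62) = (-1*(-26) + 0)/(2949 + 62) = (26 + 0)/3011 = 26*(1/3011) = 26/3011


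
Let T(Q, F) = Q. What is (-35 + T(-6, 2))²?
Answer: 1681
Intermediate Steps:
(-35 + T(-6, 2))² = (-35 - 6)² = (-41)² = 1681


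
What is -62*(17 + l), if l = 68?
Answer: -5270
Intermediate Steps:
-62*(17 + l) = -62*(17 + 68) = -62*85 = -5270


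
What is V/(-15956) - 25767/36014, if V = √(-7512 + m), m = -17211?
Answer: -25767/36014 - 3*I*√2747/15956 ≈ -0.71547 - 0.0098543*I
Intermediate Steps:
V = 3*I*√2747 (V = √(-7512 - 17211) = √(-24723) = 3*I*√2747 ≈ 157.24*I)
V/(-15956) - 25767/36014 = (3*I*√2747)/(-15956) - 25767/36014 = (3*I*√2747)*(-1/15956) - 25767*1/36014 = -3*I*√2747/15956 - 25767/36014 = -25767/36014 - 3*I*√2747/15956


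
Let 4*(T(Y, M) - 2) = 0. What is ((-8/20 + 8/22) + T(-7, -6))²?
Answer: 11664/3025 ≈ 3.8559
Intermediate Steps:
T(Y, M) = 2 (T(Y, M) = 2 + (¼)*0 = 2 + 0 = 2)
((-8/20 + 8/22) + T(-7, -6))² = ((-8/20 + 8/22) + 2)² = ((-8*1/20 + 8*(1/22)) + 2)² = ((-⅖ + 4/11) + 2)² = (-2/55 + 2)² = (108/55)² = 11664/3025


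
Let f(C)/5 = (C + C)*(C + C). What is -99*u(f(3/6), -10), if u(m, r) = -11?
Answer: 1089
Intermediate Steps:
f(C) = 20*C² (f(C) = 5*((C + C)*(C + C)) = 5*((2*C)*(2*C)) = 5*(4*C²) = 20*C²)
-99*u(f(3/6), -10) = -99*(-11) = 1089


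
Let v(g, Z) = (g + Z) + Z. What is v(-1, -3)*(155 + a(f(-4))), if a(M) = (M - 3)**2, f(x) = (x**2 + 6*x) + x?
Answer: -2660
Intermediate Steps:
f(x) = x**2 + 7*x
v(g, Z) = g + 2*Z (v(g, Z) = (Z + g) + Z = g + 2*Z)
a(M) = (-3 + M)**2
v(-1, -3)*(155 + a(f(-4))) = (-1 + 2*(-3))*(155 + (-3 - 4*(7 - 4))**2) = (-1 - 6)*(155 + (-3 - 4*3)**2) = -7*(155 + (-3 - 12)**2) = -7*(155 + (-15)**2) = -7*(155 + 225) = -7*380 = -2660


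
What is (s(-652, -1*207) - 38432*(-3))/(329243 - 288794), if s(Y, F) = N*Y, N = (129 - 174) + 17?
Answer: 133552/40449 ≈ 3.3017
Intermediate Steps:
N = -28 (N = -45 + 17 = -28)
s(Y, F) = -28*Y
(s(-652, -1*207) - 38432*(-3))/(329243 - 288794) = (-28*(-652) - 38432*(-3))/(329243 - 288794) = (18256 + 115296)/40449 = 133552*(1/40449) = 133552/40449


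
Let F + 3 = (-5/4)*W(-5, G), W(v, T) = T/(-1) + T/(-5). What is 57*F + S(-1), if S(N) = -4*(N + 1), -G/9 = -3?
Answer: 4275/2 ≈ 2137.5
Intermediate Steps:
G = 27 (G = -9*(-3) = 27)
S(N) = -4 - 4*N (S(N) = -4*(1 + N) = -4 - 4*N)
W(v, T) = -6*T/5 (W(v, T) = T*(-1) + T*(-1/5) = -T - T/5 = -6*T/5)
F = 75/2 (F = -3 + (-5/4)*(-6/5*27) = -3 + ((1/4)*(-5))*(-162/5) = -3 - 5/4*(-162/5) = -3 + 81/2 = 75/2 ≈ 37.500)
57*F + S(-1) = 57*(75/2) + (-4 - 4*(-1)) = 4275/2 + (-4 + 4) = 4275/2 + 0 = 4275/2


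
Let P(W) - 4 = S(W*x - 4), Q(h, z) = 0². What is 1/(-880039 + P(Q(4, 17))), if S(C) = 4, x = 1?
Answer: -1/880031 ≈ -1.1363e-6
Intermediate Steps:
Q(h, z) = 0
P(W) = 8 (P(W) = 4 + 4 = 8)
1/(-880039 + P(Q(4, 17))) = 1/(-880039 + 8) = 1/(-880031) = -1/880031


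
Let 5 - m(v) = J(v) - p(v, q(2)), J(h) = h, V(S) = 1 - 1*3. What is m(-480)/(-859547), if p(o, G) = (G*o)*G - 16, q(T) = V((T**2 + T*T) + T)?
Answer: 1451/859547 ≈ 0.0016881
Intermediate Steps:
V(S) = -2 (V(S) = 1 - 3 = -2)
q(T) = -2
p(o, G) = -16 + o*G**2 (p(o, G) = o*G**2 - 16 = -16 + o*G**2)
m(v) = -11 + 3*v (m(v) = 5 - (v - (-16 + v*(-2)**2)) = 5 - (v - (-16 + v*4)) = 5 - (v - (-16 + 4*v)) = 5 - (v + (16 - 4*v)) = 5 - (16 - 3*v) = 5 + (-16 + 3*v) = -11 + 3*v)
m(-480)/(-859547) = (-11 + 3*(-480))/(-859547) = (-11 - 1440)*(-1/859547) = -1451*(-1/859547) = 1451/859547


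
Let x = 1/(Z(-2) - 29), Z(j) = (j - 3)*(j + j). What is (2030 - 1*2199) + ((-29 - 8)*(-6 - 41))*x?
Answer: -3260/9 ≈ -362.22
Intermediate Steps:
Z(j) = 2*j*(-3 + j) (Z(j) = (-3 + j)*(2*j) = 2*j*(-3 + j))
x = -1/9 (x = 1/(2*(-2)*(-3 - 2) - 29) = 1/(2*(-2)*(-5) - 29) = 1/(20 - 29) = 1/(-9) = -1/9 ≈ -0.11111)
(2030 - 1*2199) + ((-29 - 8)*(-6 - 41))*x = (2030 - 1*2199) + ((-29 - 8)*(-6 - 41))*(-1/9) = (2030 - 2199) - 37*(-47)*(-1/9) = -169 + 1739*(-1/9) = -169 - 1739/9 = -3260/9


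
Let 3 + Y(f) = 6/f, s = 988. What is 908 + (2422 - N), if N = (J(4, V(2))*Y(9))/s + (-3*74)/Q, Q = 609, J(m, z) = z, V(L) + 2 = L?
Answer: 676064/203 ≈ 3330.4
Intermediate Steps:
V(L) = -2 + L
Y(f) = -3 + 6/f
N = -74/203 (N = ((-2 + 2)*(-3 + 6/9))/988 - 3*74/609 = (0*(-3 + 6*(⅑)))*(1/988) - 222*1/609 = (0*(-3 + ⅔))*(1/988) - 74/203 = (0*(-7/3))*(1/988) - 74/203 = 0*(1/988) - 74/203 = 0 - 74/203 = -74/203 ≈ -0.36453)
908 + (2422 - N) = 908 + (2422 - 1*(-74/203)) = 908 + (2422 + 74/203) = 908 + 491740/203 = 676064/203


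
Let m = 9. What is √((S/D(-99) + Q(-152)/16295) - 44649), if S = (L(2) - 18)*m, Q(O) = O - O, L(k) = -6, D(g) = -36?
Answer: I*√44643 ≈ 211.29*I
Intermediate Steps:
Q(O) = 0
S = -216 (S = (-6 - 18)*9 = -24*9 = -216)
√((S/D(-99) + Q(-152)/16295) - 44649) = √((-216/(-36) + 0/16295) - 44649) = √((-216*(-1/36) + 0*(1/16295)) - 44649) = √((6 + 0) - 44649) = √(6 - 44649) = √(-44643) = I*√44643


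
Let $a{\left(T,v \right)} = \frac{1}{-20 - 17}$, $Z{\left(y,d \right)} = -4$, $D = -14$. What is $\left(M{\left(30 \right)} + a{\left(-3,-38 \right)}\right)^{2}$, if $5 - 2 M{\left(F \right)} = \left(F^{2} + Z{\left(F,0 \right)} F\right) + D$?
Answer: $\frac{792929281}{5476} \approx 1.448 \cdot 10^{5}$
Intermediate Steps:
$a{\left(T,v \right)} = - \frac{1}{37}$ ($a{\left(T,v \right)} = \frac{1}{-37} = - \frac{1}{37}$)
$M{\left(F \right)} = \frac{19}{2} + 2 F - \frac{F^{2}}{2}$ ($M{\left(F \right)} = \frac{5}{2} - \frac{\left(F^{2} - 4 F\right) - 14}{2} = \frac{5}{2} - \frac{-14 + F^{2} - 4 F}{2} = \frac{5}{2} + \left(7 + 2 F - \frac{F^{2}}{2}\right) = \frac{19}{2} + 2 F - \frac{F^{2}}{2}$)
$\left(M{\left(30 \right)} + a{\left(-3,-38 \right)}\right)^{2} = \left(\left(\frac{19}{2} + 2 \cdot 30 - \frac{30^{2}}{2}\right) - \frac{1}{37}\right)^{2} = \left(\left(\frac{19}{2} + 60 - 450\right) - \frac{1}{37}\right)^{2} = \left(- \frac{761}{2} - \frac{1}{37}\right)^{2} = \left(- \frac{28159}{74}\right)^{2} = \frac{792929281}{5476}$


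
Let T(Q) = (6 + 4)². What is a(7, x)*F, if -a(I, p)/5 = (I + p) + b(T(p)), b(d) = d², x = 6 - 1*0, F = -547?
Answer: 27385555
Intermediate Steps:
x = 6 (x = 6 + 0 = 6)
T(Q) = 100 (T(Q) = 10² = 100)
a(I, p) = -50000 - 5*I - 5*p (a(I, p) = -5*((I + p) + 100²) = -5*((I + p) + 10000) = -5*(10000 + I + p) = -50000 - 5*I - 5*p)
a(7, x)*F = (-50000 - 5*7 - 5*6)*(-547) = (-50000 - 35 - 30)*(-547) = -50065*(-547) = 27385555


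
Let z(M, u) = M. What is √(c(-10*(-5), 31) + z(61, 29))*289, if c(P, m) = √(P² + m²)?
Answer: 289*√(61 + √3461) ≈ 3163.6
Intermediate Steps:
√(c(-10*(-5), 31) + z(61, 29))*289 = √(√((-10*(-5))² + 31²) + 61)*289 = √(√(50² + 961) + 61)*289 = √(√(2500 + 961) + 61)*289 = √(√3461 + 61)*289 = √(61 + √3461)*289 = 289*√(61 + √3461)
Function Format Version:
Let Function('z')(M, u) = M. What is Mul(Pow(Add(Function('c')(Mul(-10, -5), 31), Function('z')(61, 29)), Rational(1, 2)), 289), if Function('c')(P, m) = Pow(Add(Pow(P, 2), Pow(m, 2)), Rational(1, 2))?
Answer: Mul(289, Pow(Add(61, Pow(3461, Rational(1, 2))), Rational(1, 2))) ≈ 3163.6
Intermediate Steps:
Mul(Pow(Add(Function('c')(Mul(-10, -5), 31), Function('z')(61, 29)), Rational(1, 2)), 289) = Mul(Pow(Add(Pow(Add(Pow(Mul(-10, -5), 2), Pow(31, 2)), Rational(1, 2)), 61), Rational(1, 2)), 289) = Mul(Pow(Add(Pow(Add(Pow(50, 2), 961), Rational(1, 2)), 61), Rational(1, 2)), 289) = Mul(Pow(Add(Pow(Add(2500, 961), Rational(1, 2)), 61), Rational(1, 2)), 289) = Mul(Pow(Add(Pow(3461, Rational(1, 2)), 61), Rational(1, 2)), 289) = Mul(Pow(Add(61, Pow(3461, Rational(1, 2))), Rational(1, 2)), 289) = Mul(289, Pow(Add(61, Pow(3461, Rational(1, 2))), Rational(1, 2)))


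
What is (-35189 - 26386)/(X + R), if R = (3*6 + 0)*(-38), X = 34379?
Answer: -12315/6739 ≈ -1.8274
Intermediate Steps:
R = -684 (R = (18 + 0)*(-38) = 18*(-38) = -684)
(-35189 - 26386)/(X + R) = (-35189 - 26386)/(34379 - 684) = -61575/33695 = -61575*1/33695 = -12315/6739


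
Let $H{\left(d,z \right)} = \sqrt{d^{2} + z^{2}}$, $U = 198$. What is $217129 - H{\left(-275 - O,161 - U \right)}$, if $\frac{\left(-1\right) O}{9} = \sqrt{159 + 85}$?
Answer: $217129 - \sqrt{96758 - 9900 \sqrt{61}} \approx 2.1699 \cdot 10^{5}$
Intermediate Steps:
$O = - 18 \sqrt{61}$ ($O = - 9 \sqrt{159 + 85} = - 9 \sqrt{244} = - 9 \cdot 2 \sqrt{61} = - 18 \sqrt{61} \approx -140.58$)
$217129 - H{\left(-275 - O,161 - U \right)} = 217129 - \sqrt{\left(-275 - - 18 \sqrt{61}\right)^{2} + \left(161 - 198\right)^{2}} = 217129 - \sqrt{\left(-275 + 18 \sqrt{61}\right)^{2} + \left(161 - 198\right)^{2}} = 217129 - \sqrt{\left(-275 + 18 \sqrt{61}\right)^{2} + \left(-37\right)^{2}} = 217129 - \sqrt{\left(-275 + 18 \sqrt{61}\right)^{2} + 1369} = 217129 - \sqrt{1369 + \left(-275 + 18 \sqrt{61}\right)^{2}}$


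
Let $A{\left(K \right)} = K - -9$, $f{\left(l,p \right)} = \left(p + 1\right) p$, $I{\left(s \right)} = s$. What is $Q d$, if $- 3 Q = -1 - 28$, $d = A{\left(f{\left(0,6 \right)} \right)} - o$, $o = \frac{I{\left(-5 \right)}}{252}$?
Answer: $\frac{372853}{756} \approx 493.19$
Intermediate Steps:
$f{\left(l,p \right)} = p \left(1 + p\right)$ ($f{\left(l,p \right)} = \left(1 + p\right) p = p \left(1 + p\right)$)
$o = - \frac{5}{252} \approx -0.019841$
$A{\left(K \right)} = 9 + K$ ($A{\left(K \right)} = K + 9 = 9 + K$)
$d = \frac{12857}{252}$ ($d = \left(9 + 6 \left(1 + 6\right)\right) - - \frac{5}{252} = \left(9 + 6 \cdot 7\right) + \frac{5}{252} = \left(9 + 42\right) + \frac{5}{252} = 51 + \frac{5}{252} = \frac{12857}{252} \approx 51.02$)
$Q = \frac{29}{3}$ ($Q = - \frac{-1 - 28}{3} = \left(- \frac{1}{3}\right) \left(-29\right) = \frac{29}{3} \approx 9.6667$)
$Q d = \frac{29}{3} \cdot \frac{12857}{252} = \frac{372853}{756}$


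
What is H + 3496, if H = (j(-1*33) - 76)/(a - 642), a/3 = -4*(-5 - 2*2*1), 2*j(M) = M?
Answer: 3733913/1068 ≈ 3496.2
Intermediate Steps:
j(M) = M/2
a = 108 (a = 3*(-4*(-5 - 2*2*1)) = 3*(-4*(-5 - 4*1)) = 3*(-4*(-5 - 4)) = 3*(-4*(-9)) = 3*36 = 108)
H = 185/1068 (H = ((-1*33)/2 - 76)/(108 - 642) = ((½)*(-33) - 76)/(-534) = (-33/2 - 76)*(-1/534) = -185/2*(-1/534) = 185/1068 ≈ 0.17322)
H + 3496 = 185/1068 + 3496 = 3733913/1068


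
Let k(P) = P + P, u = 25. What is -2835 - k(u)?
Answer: -2885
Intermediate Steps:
k(P) = 2*P
-2835 - k(u) = -2835 - 2*25 = -2835 - 1*50 = -2835 - 50 = -2885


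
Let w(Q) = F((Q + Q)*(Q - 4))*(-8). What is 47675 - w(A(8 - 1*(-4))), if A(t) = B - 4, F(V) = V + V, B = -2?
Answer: 49595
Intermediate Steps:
F(V) = 2*V
A(t) = -6 (A(t) = -2 - 4 = -6)
w(Q) = -32*Q*(-4 + Q) (w(Q) = (2*((Q + Q)*(Q - 4)))*(-8) = (2*((2*Q)*(-4 + Q)))*(-8) = (2*(2*Q*(-4 + Q)))*(-8) = (4*Q*(-4 + Q))*(-8) = -32*Q*(-4 + Q))
47675 - w(A(8 - 1*(-4))) = 47675 - 32*(-6)*(4 - 1*(-6)) = 47675 - 32*(-6)*(4 + 6) = 47675 - 32*(-6)*10 = 47675 - 1*(-1920) = 47675 + 1920 = 49595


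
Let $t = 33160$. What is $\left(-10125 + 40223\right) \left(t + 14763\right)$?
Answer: $1442386454$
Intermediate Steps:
$\left(-10125 + 40223\right) \left(t + 14763\right) = \left(-10125 + 40223\right) \left(33160 + 14763\right) = 30098 \cdot 47923 = 1442386454$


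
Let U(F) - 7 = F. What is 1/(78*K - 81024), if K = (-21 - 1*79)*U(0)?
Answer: -1/135624 ≈ -7.3733e-6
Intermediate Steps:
U(F) = 7 + F
K = -700 (K = (-21 - 1*79)*(7 + 0) = (-21 - 79)*7 = -100*7 = -700)
1/(78*K - 81024) = 1/(78*(-700) - 81024) = 1/(-54600 - 81024) = 1/(-135624) = -1/135624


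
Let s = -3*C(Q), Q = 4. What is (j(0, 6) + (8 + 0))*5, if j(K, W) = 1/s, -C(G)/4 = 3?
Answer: 1445/36 ≈ 40.139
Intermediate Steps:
C(G) = -12 (C(G) = -4*3 = -12)
s = 36 (s = -3*(-12) = 36)
j(K, W) = 1/36
(j(0, 6) + (8 + 0))*5 = (1/36 + (8 + 0))*5 = (1/36 + 8)*5 = (289/36)*5 = 1445/36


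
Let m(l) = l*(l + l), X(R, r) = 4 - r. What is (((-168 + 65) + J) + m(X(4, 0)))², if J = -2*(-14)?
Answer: 1849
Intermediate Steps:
m(l) = 2*l² (m(l) = l*(2*l) = 2*l²)
J = 28
(((-168 + 65) + J) + m(X(4, 0)))² = (((-168 + 65) + 28) + 2*(4 - 1*0)²)² = ((-103 + 28) + 2*(4 + 0)²)² = (-75 + 2*4²)² = (-75 + 2*16)² = (-75 + 32)² = (-43)² = 1849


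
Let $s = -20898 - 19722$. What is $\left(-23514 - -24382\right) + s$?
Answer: $-39752$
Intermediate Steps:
$s = -40620$ ($s = -20898 - 19722 = -40620$)
$\left(-23514 - -24382\right) + s = \left(-23514 - -24382\right) - 40620 = \left(-23514 + 24382\right) - 40620 = 868 - 40620 = -39752$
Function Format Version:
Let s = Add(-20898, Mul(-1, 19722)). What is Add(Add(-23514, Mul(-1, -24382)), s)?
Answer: -39752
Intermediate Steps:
s = -40620 (s = Add(-20898, -19722) = -40620)
Add(Add(-23514, Mul(-1, -24382)), s) = Add(Add(-23514, Mul(-1, -24382)), -40620) = Add(Add(-23514, 24382), -40620) = Add(868, -40620) = -39752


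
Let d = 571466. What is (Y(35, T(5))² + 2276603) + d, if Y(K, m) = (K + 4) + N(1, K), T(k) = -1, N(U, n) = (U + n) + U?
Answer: 2853845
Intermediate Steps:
N(U, n) = n + 2*U
Y(K, m) = 6 + 2*K (Y(K, m) = (K + 4) + (K + 2*1) = (4 + K) + (K + 2) = (4 + K) + (2 + K) = 6 + 2*K)
(Y(35, T(5))² + 2276603) + d = ((6 + 2*35)² + 2276603) + 571466 = ((6 + 70)² + 2276603) + 571466 = (76² + 2276603) + 571466 = (5776 + 2276603) + 571466 = 2282379 + 571466 = 2853845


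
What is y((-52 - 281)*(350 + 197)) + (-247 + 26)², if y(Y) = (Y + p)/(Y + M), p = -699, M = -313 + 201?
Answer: 8902090033/182263 ≈ 48842.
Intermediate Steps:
M = -112
y(Y) = (-699 + Y)/(-112 + Y) (y(Y) = (Y - 699)/(Y - 112) = (-699 + Y)/(-112 + Y))
y((-52 - 281)*(350 + 197)) + (-247 + 26)² = (-699 + (-52 - 281)*(350 + 197))/(-112 + (-52 - 281)*(350 + 197)) + (-247 + 26)² = (-699 - 333*547)/(-112 - 333*547) + (-221)² = (-699 - 182151)/(-112 - 182151) + 48841 = -182850/(-182263) + 48841 = -1/182263*(-182850) + 48841 = 182850/182263 + 48841 = 8902090033/182263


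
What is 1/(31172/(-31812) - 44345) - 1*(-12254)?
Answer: 4321784556859/352683578 ≈ 12254.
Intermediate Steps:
1/(31172/(-31812) - 44345) - 1*(-12254) = 1/(31172*(-1/31812) - 44345) + 12254 = 1/(-7793/7953 - 44345) + 12254 = 1/(-352683578/7953) + 12254 = -7953/352683578 + 12254 = 4321784556859/352683578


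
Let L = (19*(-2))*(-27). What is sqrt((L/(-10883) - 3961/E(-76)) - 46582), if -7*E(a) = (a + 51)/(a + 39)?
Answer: I*sqrt(16422060468489)/54415 ≈ 74.472*I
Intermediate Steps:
E(a) = -(51 + a)/(7*(39 + a)) (E(a) = -(a + 51)/(7*(a + 39)) = -(51 + a)/(7*(39 + a)))
L = 1026 (L = -38*(-27) = 1026)
sqrt((L/(-10883) - 3961/E(-76)) - 46582) = sqrt((1026/(-10883) - 3961*7*(39 - 76)/(-51 - 1*(-76))) - 46582) = sqrt((1026*(-1/10883) - 3961*(-259/(-51 + 76))) - 46582) = sqrt((-1026/10883 - 3961/((1/7)*(-1/37)*25)) - 46582) = sqrt((-1026/10883 - 3961/(-25/259)) - 46582) = sqrt((-1026/10883 - 3961*(-259/25)) - 46582) = sqrt((-1026/10883 + 1025899/25) - 46582) = sqrt(11164833167/272075 - 46582) = sqrt(-1508964483/272075) = I*sqrt(16422060468489)/54415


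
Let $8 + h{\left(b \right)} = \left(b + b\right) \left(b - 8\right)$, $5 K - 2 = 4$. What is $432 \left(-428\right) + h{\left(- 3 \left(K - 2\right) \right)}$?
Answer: $- \frac{4623272}{25} \approx -1.8493 \cdot 10^{5}$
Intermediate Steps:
$K = \frac{6}{5}$ ($K = \frac{2}{5} + \frac{1}{5} \cdot 4 = \frac{2}{5} + \frac{4}{5} = \frac{6}{5} \approx 1.2$)
$h{\left(b \right)} = -8 + 2 b \left(-8 + b\right)$ ($h{\left(b \right)} = -8 + \left(b + b\right) \left(b - 8\right) = -8 + 2 b \left(-8 + b\right)$)
$432 \left(-428\right) + h{\left(- 3 \left(K - 2\right) \right)} = 432 \left(-428\right) - \left(8 - 2 \cdot 9 \left(\frac{6}{5} - 2\right)^{2} + 16 \left(-3\right) \left(\frac{6}{5} - 2\right)\right) = -184896 - \left(8 - \frac{288}{25} + 16 \left(-3\right) \left(- \frac{4}{5}\right)\right) = -184896 - \left(\frac{232}{5} - \frac{288}{25}\right) = -184896 - \frac{872}{25} = - \frac{4623272}{25}$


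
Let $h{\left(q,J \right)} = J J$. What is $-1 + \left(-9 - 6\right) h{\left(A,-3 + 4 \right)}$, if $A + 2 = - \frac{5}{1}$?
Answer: $-16$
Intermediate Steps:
$A = -7$ ($A = -2 - \frac{5}{1} = -2 - 5 = -7$)
$h{\left(q,J \right)} = J^{2}$
$-1 + \left(-9 - 6\right) h{\left(A,-3 + 4 \right)} = -1 + \left(-9 - 6\right) \left(-3 + 4\right)^{2} = -1 + \left(-9 - 6\right) 1^{2} = -1 - 15 = -16$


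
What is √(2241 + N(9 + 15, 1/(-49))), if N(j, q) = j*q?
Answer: √109785/7 ≈ 47.334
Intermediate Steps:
√(2241 + N(9 + 15, 1/(-49))) = √(2241 + (9 + 15)/(-49)) = √(2241 + 24*(-1/49)) = √(2241 - 24/49) = √(109785/49) = √109785/7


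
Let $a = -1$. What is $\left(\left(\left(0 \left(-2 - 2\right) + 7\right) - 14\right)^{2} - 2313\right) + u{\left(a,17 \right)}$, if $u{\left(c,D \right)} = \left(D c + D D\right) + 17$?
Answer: $-1975$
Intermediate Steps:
$u{\left(c,D \right)} = 17 + D^{2} + D c$ ($u{\left(c,D \right)} = \left(D c + D^{2}\right) + 17 = \left(D^{2} + D c\right) + 17 = 17 + D^{2} + D c$)
$\left(\left(\left(0 \left(-2 - 2\right) + 7\right) - 14\right)^{2} - 2313\right) + u{\left(a,17 \right)} = \left(\left(\left(0 \left(-2 - 2\right) + 7\right) - 14\right)^{2} - 2313\right) + \left(17 + 17^{2} + 17 \left(-1\right)\right) = \left(\left(\left(0 \left(-4\right) + 7\right) - 14\right)^{2} - 2313\right) + \left(17 + 289 - 17\right) = \left(\left(\left(0 + 7\right) - 14\right)^{2} - 2313\right) + 289 = \left(\left(7 - 14\right)^{2} - 2313\right) + 289 = \left(\left(-7\right)^{2} - 2313\right) + 289 = \left(49 - 2313\right) + 289 = -2264 + 289 = -1975$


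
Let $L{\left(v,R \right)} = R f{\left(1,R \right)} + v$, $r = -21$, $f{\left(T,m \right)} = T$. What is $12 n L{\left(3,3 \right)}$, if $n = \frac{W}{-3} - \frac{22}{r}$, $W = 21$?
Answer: $- \frac{3000}{7} \approx -428.57$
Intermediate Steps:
$L{\left(v,R \right)} = R + v$ ($L{\left(v,R \right)} = R 1 + v = R + v$)
$n = - \frac{125}{21}$ ($n = \frac{21}{-3} - \frac{22}{-21} = 21 \left(- \frac{1}{3}\right) - - \frac{22}{21} = -7 + \frac{22}{21} = - \frac{125}{21} \approx -5.9524$)
$12 n L{\left(3,3 \right)} = 12 \left(- \frac{125}{21}\right) \left(3 + 3\right) = \left(- \frac{500}{7}\right) 6 = - \frac{3000}{7}$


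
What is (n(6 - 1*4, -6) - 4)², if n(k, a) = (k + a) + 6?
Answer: 4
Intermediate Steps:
n(k, a) = 6 + a + k (n(k, a) = (a + k) + 6 = 6 + a + k)
(n(6 - 1*4, -6) - 4)² = ((6 - 6 + (6 - 1*4)) - 4)² = ((6 - 6 + (6 - 4)) - 4)² = ((6 - 6 + 2) - 4)² = (2 - 4)² = (-2)² = 4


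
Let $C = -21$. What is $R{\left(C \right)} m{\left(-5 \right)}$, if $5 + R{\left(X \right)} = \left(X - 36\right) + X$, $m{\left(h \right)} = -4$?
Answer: $332$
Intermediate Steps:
$R{\left(X \right)} = -41 + 2 X$ ($R{\left(X \right)} = -5 + \left(\left(X - 36\right) + X\right) = -5 + \left(\left(-36 + X\right) + X\right) = -5 + \left(-36 + 2 X\right) = -41 + 2 X$)
$R{\left(C \right)} m{\left(-5 \right)} = \left(-41 + 2 \left(-21\right)\right) \left(-4\right) = \left(-41 - 42\right) \left(-4\right) = \left(-83\right) \left(-4\right) = 332$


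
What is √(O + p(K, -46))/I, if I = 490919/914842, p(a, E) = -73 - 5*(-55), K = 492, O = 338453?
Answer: 914842*√338655/490919 ≈ 1084.5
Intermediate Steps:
p(a, E) = 202 (p(a, E) = -73 + 275 = 202)
I = 490919/914842 (I = 490919*(1/914842) = 490919/914842 ≈ 0.53662)
√(O + p(K, -46))/I = √(338453 + 202)/(490919/914842) = √338655*(914842/490919) = 914842*√338655/490919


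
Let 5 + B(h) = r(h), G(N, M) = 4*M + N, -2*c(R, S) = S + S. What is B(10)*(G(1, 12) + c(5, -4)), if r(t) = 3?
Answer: -106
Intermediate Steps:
c(R, S) = -S (c(R, S) = -(S + S)/2 = -S)
G(N, M) = N + 4*M
B(h) = -2 (B(h) = -5 + 3 = -2)
B(10)*(G(1, 12) + c(5, -4)) = -2*((1 + 4*12) - 1*(-4)) = -2*((1 + 48) + 4) = -2*(49 + 4) = -2*53 = -106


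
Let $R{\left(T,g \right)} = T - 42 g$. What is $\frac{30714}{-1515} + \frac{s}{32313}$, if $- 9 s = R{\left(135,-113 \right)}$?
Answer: $- \frac{993283117}{48954195} \approx -20.29$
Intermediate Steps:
$R{\left(T,g \right)} = T - 42 g$
$s = - \frac{1627}{3}$ ($s = - \frac{135 - -4746}{9} = - \frac{135 + 4746}{9} = \left(- \frac{1}{9}\right) 4881 = - \frac{1627}{3} \approx -542.33$)
$\frac{30714}{-1515} + \frac{s}{32313} = \frac{30714}{-1515} - \frac{1627}{3 \cdot 32313} = 30714 \left(- \frac{1}{1515}\right) - \frac{1627}{96939} = - \frac{10238}{505} - \frac{1627}{96939} = - \frac{993283117}{48954195}$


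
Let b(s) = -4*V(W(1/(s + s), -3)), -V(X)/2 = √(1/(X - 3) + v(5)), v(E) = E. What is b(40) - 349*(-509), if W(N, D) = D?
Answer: 177641 + 4*√174/3 ≈ 1.7766e+5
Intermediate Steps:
V(X) = -2*√(5 + 1/(-3 + X)) (V(X) = -2*√(1/(X - 3) + 5) = -2*√(1/(-3 + X) + 5) = -2*√(5 + 1/(-3 + X)))
b(s) = 4*√174/3 (b(s) = -(-8)*√((-14 + 5*(-3))/(-3 - 3)) = -(-8)*√((-14 - 15)/(-6)) = -(-8)*√(-⅙*(-29)) = -(-8)*√(29/6) = -(-8)*√174/6 = -(-4)*√174/3 = 4*√174/3)
b(40) - 349*(-509) = 4*√174/3 - 349*(-509) = 4*√174/3 + 177641 = 177641 + 4*√174/3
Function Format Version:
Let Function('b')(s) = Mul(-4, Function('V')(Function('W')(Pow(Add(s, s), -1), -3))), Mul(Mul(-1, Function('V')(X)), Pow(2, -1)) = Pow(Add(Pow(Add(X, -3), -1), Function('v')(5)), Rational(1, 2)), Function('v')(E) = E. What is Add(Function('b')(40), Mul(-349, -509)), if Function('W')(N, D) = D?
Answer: Add(177641, Mul(Rational(4, 3), Pow(174, Rational(1, 2)))) ≈ 1.7766e+5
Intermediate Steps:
Function('V')(X) = Mul(-2, Pow(Add(5, Pow(Add(-3, X), -1)), Rational(1, 2))) (Function('V')(X) = Mul(-2, Pow(Add(Pow(Add(X, -3), -1), 5), Rational(1, 2))) = Mul(-2, Pow(Add(Pow(Add(-3, X), -1), 5), Rational(1, 2))) = Mul(-2, Pow(Add(5, Pow(Add(-3, X), -1)), Rational(1, 2))))
Function('b')(s) = Mul(Rational(4, 3), Pow(174, Rational(1, 2))) (Function('b')(s) = Mul(-4, Mul(-2, Pow(Mul(Pow(Add(-3, -3), -1), Add(-14, Mul(5, -3))), Rational(1, 2)))) = Mul(-4, Mul(-2, Pow(Mul(Pow(-6, -1), Add(-14, -15)), Rational(1, 2)))) = Mul(-4, Mul(-2, Pow(Mul(Rational(-1, 6), -29), Rational(1, 2)))) = Mul(-4, Mul(-2, Pow(Rational(29, 6), Rational(1, 2)))) = Mul(-4, Mul(-2, Mul(Rational(1, 6), Pow(174, Rational(1, 2))))) = Mul(-4, Mul(Rational(-1, 3), Pow(174, Rational(1, 2)))) = Mul(Rational(4, 3), Pow(174, Rational(1, 2))))
Add(Function('b')(40), Mul(-349, -509)) = Add(Mul(Rational(4, 3), Pow(174, Rational(1, 2))), Mul(-349, -509)) = Add(Mul(Rational(4, 3), Pow(174, Rational(1, 2))), 177641) = Add(177641, Mul(Rational(4, 3), Pow(174, Rational(1, 2))))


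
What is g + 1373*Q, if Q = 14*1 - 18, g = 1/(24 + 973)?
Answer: -5475523/997 ≈ -5492.0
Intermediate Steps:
g = 1/997 ≈ 0.0010030
Q = -4 (Q = 14 - 18 = -4)
g + 1373*Q = 1/997 + 1373*(-4) = 1/997 - 5492 = -5475523/997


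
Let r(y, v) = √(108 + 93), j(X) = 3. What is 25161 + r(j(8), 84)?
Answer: 25161 + √201 ≈ 25175.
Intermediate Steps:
r(y, v) = √201
25161 + r(j(8), 84) = 25161 + √201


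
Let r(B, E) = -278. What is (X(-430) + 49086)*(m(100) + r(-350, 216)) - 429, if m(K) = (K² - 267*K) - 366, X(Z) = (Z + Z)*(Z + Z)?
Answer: -13678970413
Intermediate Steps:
X(Z) = 4*Z² (X(Z) = (2*Z)*(2*Z) = 4*Z²)
m(K) = -366 + K² - 267*K
(X(-430) + 49086)*(m(100) + r(-350, 216)) - 429 = (4*(-430)² + 49086)*((-366 + 100² - 267*100) - 278) - 429 = (4*184900 + 49086)*((-366 + 10000 - 26700) - 278) - 429 = (739600 + 49086)*(-17066 - 278) - 429 = 788686*(-17344) - 429 = -13678969984 - 429 = -13678970413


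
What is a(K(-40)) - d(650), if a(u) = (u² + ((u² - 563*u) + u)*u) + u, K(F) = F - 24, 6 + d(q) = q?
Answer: -2560708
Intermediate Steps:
d(q) = -6 + q
K(F) = -24 + F
a(u) = u + u² + u*(u² - 562*u) (a(u) = (u² + (u² - 562*u)*u) + u = (u² + u*(u² - 562*u)) + u = u + u² + u*(u² - 562*u))
a(K(-40)) - d(650) = (-24 - 40)*(1 + (-24 - 40)² - 561*(-24 - 40)) - (-6 + 650) = -64*(1 + (-64)² - 561*(-64)) - 1*644 = -64*(1 + 4096 + 35904) - 644 = -64*40001 - 644 = -2560064 - 644 = -2560708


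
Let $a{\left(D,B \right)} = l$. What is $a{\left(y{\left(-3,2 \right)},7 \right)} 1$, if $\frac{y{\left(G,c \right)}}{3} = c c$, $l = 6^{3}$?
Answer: $216$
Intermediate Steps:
$l = 216$
$y{\left(G,c \right)} = 3 c^{2}$ ($y{\left(G,c \right)} = 3 c c = 3 c^{2}$)
$a{\left(D,B \right)} = 216$
$a{\left(y{\left(-3,2 \right)},7 \right)} 1 = 216 \cdot 1 = 216$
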